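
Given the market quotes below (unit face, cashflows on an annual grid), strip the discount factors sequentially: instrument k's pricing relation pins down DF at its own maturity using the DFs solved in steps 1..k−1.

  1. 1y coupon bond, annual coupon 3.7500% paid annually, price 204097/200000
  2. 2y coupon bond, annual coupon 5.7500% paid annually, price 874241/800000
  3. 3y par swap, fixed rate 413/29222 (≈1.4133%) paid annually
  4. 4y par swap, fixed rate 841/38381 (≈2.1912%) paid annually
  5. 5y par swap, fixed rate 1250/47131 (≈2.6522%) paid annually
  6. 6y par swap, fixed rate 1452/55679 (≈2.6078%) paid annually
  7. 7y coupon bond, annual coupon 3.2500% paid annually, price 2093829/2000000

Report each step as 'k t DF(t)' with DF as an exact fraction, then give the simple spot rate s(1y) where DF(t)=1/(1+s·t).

step 1 [1y] bond c/1=3/80: DF=(204097/200000 − 3/80·(0))/(1+3/80) = 2459/2500 ≈ 0.983600
step 2 [2y] bond c/1=23/400: DF=(874241/800000 − 23/400·(0.983600))/(1+23/400) = 9799/10000 ≈ 0.979900
step 3 [3y] swap r/1=413/29222: DF=(1 − 413/29222·(0.983600+0.979900))/(1+413/29222) = 9587/10000 ≈ 0.958700
step 4 [4y] swap r/1=841/38381: DF=(1 − 841/38381·(0.983600+0.979900+0.958700))/(1+841/38381) = 9159/10000 ≈ 0.915900
step 5 [5y] swap r/1=1250/47131: DF=(1 − 1250/47131·(0.983600+0.979900+0.958700+0.915900))/(1+1250/47131) = 7/8 ≈ 0.875000
step 6 [6y] swap r/1=1452/55679: DF=(1 − 1452/55679·(0.983600+0.979900+0.958700+0.915900+0.875000))/(1+1452/55679) = 2137/2500 ≈ 0.854800
step 7 [7y] bond c/1=13/400: DF=(2093829/2000000 − 13/400·(0.983600+0.979900+0.958700+0.915900+0.875000+0.854800))/(1+13/400) = 8387/10000 ≈ 0.838700

1 1 2459/2500
2 2 9799/10000
3 3 9587/10000
4 4 9159/10000
5 5 7/8
6 6 2137/2500
7 7 8387/10000
s(1y) = (1/(2459/2500) − 1)/(1) = 41/2459 ≈ 1.6673%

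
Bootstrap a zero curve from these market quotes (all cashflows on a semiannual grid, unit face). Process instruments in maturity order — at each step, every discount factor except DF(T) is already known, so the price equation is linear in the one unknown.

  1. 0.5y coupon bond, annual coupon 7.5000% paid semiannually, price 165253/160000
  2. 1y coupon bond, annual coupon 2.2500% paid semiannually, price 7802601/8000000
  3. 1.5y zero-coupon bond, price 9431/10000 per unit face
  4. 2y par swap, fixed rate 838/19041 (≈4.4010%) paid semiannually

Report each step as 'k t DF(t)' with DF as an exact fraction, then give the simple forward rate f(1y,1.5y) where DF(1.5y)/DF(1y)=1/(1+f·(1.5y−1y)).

1 1/2 1991/2000
2 1 4767/5000
3 3/2 9431/10000
4 2 4581/5000
f(1y,1.5y) = ((4767/5000)/(9431/10000) − 1)/(1/2) = 206/9431 ≈ 2.1843%

step 1 [0.5y] bond c/2=3/80: DF=(165253/160000 − 3/80·(0))/(1+3/80) = 1991/2000 ≈ 0.995500
step 2 [1y] bond c/2=9/800: DF=(7802601/8000000 − 9/800·(0.995500))/(1+9/800) = 4767/5000 ≈ 0.953400
step 3 [1.5y] zero: DF = P = 9431/10000 ≈ 0.943100
step 4 [2y] swap r/2=419/19041: DF=(1 − 419/19041·(0.995500+0.953400+0.943100))/(1+419/19041) = 4581/5000 ≈ 0.916200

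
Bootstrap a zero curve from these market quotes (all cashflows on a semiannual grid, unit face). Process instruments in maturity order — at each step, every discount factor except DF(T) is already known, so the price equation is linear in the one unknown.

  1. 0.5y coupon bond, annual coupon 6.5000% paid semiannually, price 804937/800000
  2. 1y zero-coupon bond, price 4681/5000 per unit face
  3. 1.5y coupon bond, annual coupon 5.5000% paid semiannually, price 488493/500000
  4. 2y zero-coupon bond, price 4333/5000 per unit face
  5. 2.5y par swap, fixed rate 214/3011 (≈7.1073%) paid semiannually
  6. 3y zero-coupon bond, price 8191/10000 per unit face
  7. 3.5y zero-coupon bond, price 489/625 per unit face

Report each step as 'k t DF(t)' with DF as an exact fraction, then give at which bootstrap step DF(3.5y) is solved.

1 1/2 1949/2000
2 1 4681/5000
3 3/2 8997/10000
4 2 4333/5000
5 5/2 1679/2000
6 3 8191/10000
7 7/2 489/625
DF(3.5y) is solved at step 7

step 1 [0.5y] bond c/2=13/400: DF=(804937/800000 − 13/400·(0))/(1+13/400) = 1949/2000 ≈ 0.974500
step 2 [1y] zero: DF = P = 4681/5000 ≈ 0.936200
step 3 [1.5y] bond c/2=11/400: DF=(488493/500000 − 11/400·(0.974500+0.936200))/(1+11/400) = 8997/10000 ≈ 0.899700
step 4 [2y] zero: DF = P = 4333/5000 ≈ 0.866600
step 5 [2.5y] swap r/2=107/3011: DF=(1 − 107/3011·(0.974500+0.936200+0.899700+0.866600))/(1+107/3011) = 1679/2000 ≈ 0.839500
step 6 [3y] zero: DF = P = 8191/10000 ≈ 0.819100
step 7 [3.5y] zero: DF = P = 489/625 ≈ 0.782400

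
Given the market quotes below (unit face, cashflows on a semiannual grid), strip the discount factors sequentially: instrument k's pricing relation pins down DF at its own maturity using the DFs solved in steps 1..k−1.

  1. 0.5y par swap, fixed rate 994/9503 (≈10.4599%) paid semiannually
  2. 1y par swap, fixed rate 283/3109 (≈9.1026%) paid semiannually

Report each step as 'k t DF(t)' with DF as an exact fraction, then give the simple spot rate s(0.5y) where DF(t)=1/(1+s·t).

1 1/2 9503/10000
2 1 9151/10000
s(0.5y) = (1/(9503/10000) − 1)/(1/2) = 994/9503 ≈ 10.4599%

step 1 [0.5y] swap r/2=497/9503: DF=(1 − 497/9503·(0))/(1+497/9503) = 9503/10000 ≈ 0.950300
step 2 [1y] swap r/2=283/6218: DF=(1 − 283/6218·(0.950300))/(1+283/6218) = 9151/10000 ≈ 0.915100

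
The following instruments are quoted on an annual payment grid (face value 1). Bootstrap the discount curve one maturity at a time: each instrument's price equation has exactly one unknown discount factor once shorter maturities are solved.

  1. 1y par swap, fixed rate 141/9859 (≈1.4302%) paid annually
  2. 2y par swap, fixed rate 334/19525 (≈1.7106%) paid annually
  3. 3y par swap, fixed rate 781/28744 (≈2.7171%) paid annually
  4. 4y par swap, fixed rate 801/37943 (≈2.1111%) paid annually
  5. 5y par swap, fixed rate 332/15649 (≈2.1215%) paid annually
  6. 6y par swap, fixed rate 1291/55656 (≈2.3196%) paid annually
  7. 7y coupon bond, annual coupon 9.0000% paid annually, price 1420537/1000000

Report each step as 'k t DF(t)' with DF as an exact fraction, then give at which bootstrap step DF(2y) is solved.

step 1 [1y] swap r/1=141/9859: DF=(1 − 141/9859·(0))/(1+141/9859) = 9859/10000 ≈ 0.985900
step 2 [2y] swap r/1=334/19525: DF=(1 − 334/19525·(0.985900))/(1+334/19525) = 4833/5000 ≈ 0.966600
step 3 [3y] swap r/1=781/28744: DF=(1 − 781/28744·(0.985900+0.966600))/(1+781/28744) = 9219/10000 ≈ 0.921900
step 4 [4y] swap r/1=801/37943: DF=(1 − 801/37943·(0.985900+0.966600+0.921900))/(1+801/37943) = 9199/10000 ≈ 0.919900
step 5 [5y] swap r/1=332/15649: DF=(1 − 332/15649·(0.985900+0.966600+0.921900+0.919900))/(1+332/15649) = 2251/2500 ≈ 0.900400
step 6 [6y] swap r/1=1291/55656: DF=(1 − 1291/55656·(0.985900+0.966600+0.921900+0.919900+0.900400))/(1+1291/55656) = 8709/10000 ≈ 0.870900
step 7 [7y] bond c/1=9/100: DF=(1420537/1000000 − 9/100·(0.985900+0.966600+0.921900+0.919900+0.900400+0.870900))/(1+9/100) = 8437/10000 ≈ 0.843700

1 1 9859/10000
2 2 4833/5000
3 3 9219/10000
4 4 9199/10000
5 5 2251/2500
6 6 8709/10000
7 7 8437/10000
DF(2y) is solved at step 2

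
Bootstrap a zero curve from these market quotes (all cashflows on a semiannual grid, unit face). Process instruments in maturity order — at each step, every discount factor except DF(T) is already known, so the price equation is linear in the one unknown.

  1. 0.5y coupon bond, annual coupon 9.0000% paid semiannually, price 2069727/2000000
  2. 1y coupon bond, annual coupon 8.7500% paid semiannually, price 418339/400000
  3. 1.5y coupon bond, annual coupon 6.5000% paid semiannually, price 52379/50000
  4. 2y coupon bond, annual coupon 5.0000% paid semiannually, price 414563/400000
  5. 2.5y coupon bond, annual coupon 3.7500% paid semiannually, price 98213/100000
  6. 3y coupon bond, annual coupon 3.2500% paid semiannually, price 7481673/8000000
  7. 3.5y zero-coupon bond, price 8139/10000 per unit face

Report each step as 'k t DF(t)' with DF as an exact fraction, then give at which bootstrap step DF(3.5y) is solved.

1 1/2 9903/10000
2 1 1921/2000
3 3/2 2383/2500
4 2 9403/10000
5 5/2 8933/10000
6 3 1689/2000
7 7/2 8139/10000
DF(3.5y) is solved at step 7

step 1 [0.5y] bond c/2=9/200: DF=(2069727/2000000 − 9/200·(0))/(1+9/200) = 9903/10000 ≈ 0.990300
step 2 [1y] bond c/2=7/160: DF=(418339/400000 − 7/160·(0.990300))/(1+7/160) = 1921/2000 ≈ 0.960500
step 3 [1.5y] bond c/2=13/400: DF=(52379/50000 − 13/400·(0.990300+0.960500))/(1+13/400) = 2383/2500 ≈ 0.953200
step 4 [2y] bond c/2=1/40: DF=(414563/400000 − 1/40·(0.990300+0.960500+0.953200))/(1+1/40) = 9403/10000 ≈ 0.940300
step 5 [2.5y] bond c/2=3/160: DF=(98213/100000 − 3/160·(0.990300+0.960500+0.953200+0.940300))/(1+3/160) = 8933/10000 ≈ 0.893300
step 6 [3y] bond c/2=13/800: DF=(7481673/8000000 − 13/800·(0.990300+0.960500+0.953200+0.940300+0.893300))/(1+13/800) = 1689/2000 ≈ 0.844500
step 7 [3.5y] zero: DF = P = 8139/10000 ≈ 0.813900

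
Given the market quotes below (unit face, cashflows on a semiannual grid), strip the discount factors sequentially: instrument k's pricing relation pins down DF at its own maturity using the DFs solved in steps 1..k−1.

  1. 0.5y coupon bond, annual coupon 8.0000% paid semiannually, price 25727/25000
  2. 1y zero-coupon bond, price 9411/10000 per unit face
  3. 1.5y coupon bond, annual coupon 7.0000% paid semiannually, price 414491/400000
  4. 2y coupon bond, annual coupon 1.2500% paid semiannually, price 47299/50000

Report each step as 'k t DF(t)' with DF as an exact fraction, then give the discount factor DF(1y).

step 1 [0.5y] bond c/2=1/25: DF=(25727/25000 − 1/25·(0))/(1+1/25) = 1979/2000 ≈ 0.989500
step 2 [1y] zero: DF = P = 9411/10000 ≈ 0.941100
step 3 [1.5y] bond c/2=7/200: DF=(414491/400000 − 7/200·(0.989500+0.941100))/(1+7/200) = 9359/10000 ≈ 0.935900
step 4 [2y] bond c/2=1/160: DF=(47299/50000 − 1/160·(0.989500+0.941100+0.935900))/(1+1/160) = 9223/10000 ≈ 0.922300

1 1/2 1979/2000
2 1 9411/10000
3 3/2 9359/10000
4 2 9223/10000
DF(1y) = 9411/10000 ≈ 0.941100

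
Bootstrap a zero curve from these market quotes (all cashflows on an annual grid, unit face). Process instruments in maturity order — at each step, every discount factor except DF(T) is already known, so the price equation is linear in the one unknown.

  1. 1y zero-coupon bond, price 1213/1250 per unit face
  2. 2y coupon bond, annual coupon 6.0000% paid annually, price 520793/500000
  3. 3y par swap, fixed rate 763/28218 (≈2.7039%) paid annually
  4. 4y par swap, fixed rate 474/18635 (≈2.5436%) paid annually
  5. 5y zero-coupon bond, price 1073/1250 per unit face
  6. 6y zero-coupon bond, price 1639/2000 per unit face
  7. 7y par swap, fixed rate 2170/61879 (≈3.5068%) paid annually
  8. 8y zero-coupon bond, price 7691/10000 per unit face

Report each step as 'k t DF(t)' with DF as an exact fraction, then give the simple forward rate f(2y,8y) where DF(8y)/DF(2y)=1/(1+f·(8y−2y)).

1 1 1213/1250
2 2 9277/10000
3 3 9237/10000
4 4 2263/2500
5 5 1073/1250
6 6 1639/2000
7 7 783/1000
8 8 7691/10000
f(2y,8y) = ((9277/10000)/(7691/10000) − 1)/(6) = 793/23073 ≈ 3.4369%

step 1 [1y] zero: DF = P = 1213/1250 ≈ 0.970400
step 2 [2y] bond c/1=3/50: DF=(520793/500000 − 3/50·(0.970400))/(1+3/50) = 9277/10000 ≈ 0.927700
step 3 [3y] swap r/1=763/28218: DF=(1 − 763/28218·(0.970400+0.927700))/(1+763/28218) = 9237/10000 ≈ 0.923700
step 4 [4y] swap r/1=474/18635: DF=(1 − 474/18635·(0.970400+0.927700+0.923700))/(1+474/18635) = 2263/2500 ≈ 0.905200
step 5 [5y] zero: DF = P = 1073/1250 ≈ 0.858400
step 6 [6y] zero: DF = P = 1639/2000 ≈ 0.819500
step 7 [7y] swap r/1=2170/61879: DF=(1 − 2170/61879·(0.970400+0.927700+0.923700+0.905200+0.858400+0.819500))/(1+2170/61879) = 783/1000 ≈ 0.783000
step 8 [8y] zero: DF = P = 7691/10000 ≈ 0.769100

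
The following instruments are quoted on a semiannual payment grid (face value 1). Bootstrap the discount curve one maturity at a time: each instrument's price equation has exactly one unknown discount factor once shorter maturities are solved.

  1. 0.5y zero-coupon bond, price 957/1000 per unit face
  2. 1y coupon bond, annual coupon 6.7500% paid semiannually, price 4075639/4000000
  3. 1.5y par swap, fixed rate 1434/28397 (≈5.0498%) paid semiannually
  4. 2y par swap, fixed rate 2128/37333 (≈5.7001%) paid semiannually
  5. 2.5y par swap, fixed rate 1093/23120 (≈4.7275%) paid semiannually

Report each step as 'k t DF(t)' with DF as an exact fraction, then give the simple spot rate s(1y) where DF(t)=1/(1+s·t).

1 1/2 957/1000
2 1 1193/1250
3 3/2 9283/10000
4 2 1117/1250
5 5/2 8907/10000
s(1y) = (1/(1193/1250) − 1)/(1) = 57/1193 ≈ 4.7779%

step 1 [0.5y] zero: DF = P = 957/1000 ≈ 0.957000
step 2 [1y] bond c/2=27/800: DF=(4075639/4000000 − 27/800·(0.957000))/(1+27/800) = 1193/1250 ≈ 0.954400
step 3 [1.5y] swap r/2=717/28397: DF=(1 − 717/28397·(0.957000+0.954400))/(1+717/28397) = 9283/10000 ≈ 0.928300
step 4 [2y] swap r/2=1064/37333: DF=(1 − 1064/37333·(0.957000+0.954400+0.928300))/(1+1064/37333) = 1117/1250 ≈ 0.893600
step 5 [2.5y] swap r/2=1093/46240: DF=(1 − 1093/46240·(0.957000+0.954400+0.928300+0.893600))/(1+1093/46240) = 8907/10000 ≈ 0.890700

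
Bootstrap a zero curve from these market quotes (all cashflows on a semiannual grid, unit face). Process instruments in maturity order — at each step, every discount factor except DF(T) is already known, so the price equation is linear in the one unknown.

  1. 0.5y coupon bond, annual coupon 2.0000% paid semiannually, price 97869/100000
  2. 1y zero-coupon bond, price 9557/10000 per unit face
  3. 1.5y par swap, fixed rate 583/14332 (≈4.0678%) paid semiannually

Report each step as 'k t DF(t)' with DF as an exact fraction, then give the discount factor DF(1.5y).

1 1/2 969/1000
2 1 9557/10000
3 3/2 9417/10000
DF(1.5y) = 9417/10000 ≈ 0.941700

step 1 [0.5y] bond c/2=1/100: DF=(97869/100000 − 1/100·(0))/(1+1/100) = 969/1000 ≈ 0.969000
step 2 [1y] zero: DF = P = 9557/10000 ≈ 0.955700
step 3 [1.5y] swap r/2=583/28664: DF=(1 − 583/28664·(0.969000+0.955700))/(1+583/28664) = 9417/10000 ≈ 0.941700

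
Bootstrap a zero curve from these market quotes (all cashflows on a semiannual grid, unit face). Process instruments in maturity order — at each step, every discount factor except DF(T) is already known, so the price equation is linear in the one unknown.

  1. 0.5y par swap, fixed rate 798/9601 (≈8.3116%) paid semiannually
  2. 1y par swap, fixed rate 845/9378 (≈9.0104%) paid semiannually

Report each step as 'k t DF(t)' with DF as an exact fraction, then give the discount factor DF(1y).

1 1/2 9601/10000
2 1 1831/2000
DF(1y) = 1831/2000 ≈ 0.915500

step 1 [0.5y] swap r/2=399/9601: DF=(1 − 399/9601·(0))/(1+399/9601) = 9601/10000 ≈ 0.960100
step 2 [1y] swap r/2=845/18756: DF=(1 − 845/18756·(0.960100))/(1+845/18756) = 1831/2000 ≈ 0.915500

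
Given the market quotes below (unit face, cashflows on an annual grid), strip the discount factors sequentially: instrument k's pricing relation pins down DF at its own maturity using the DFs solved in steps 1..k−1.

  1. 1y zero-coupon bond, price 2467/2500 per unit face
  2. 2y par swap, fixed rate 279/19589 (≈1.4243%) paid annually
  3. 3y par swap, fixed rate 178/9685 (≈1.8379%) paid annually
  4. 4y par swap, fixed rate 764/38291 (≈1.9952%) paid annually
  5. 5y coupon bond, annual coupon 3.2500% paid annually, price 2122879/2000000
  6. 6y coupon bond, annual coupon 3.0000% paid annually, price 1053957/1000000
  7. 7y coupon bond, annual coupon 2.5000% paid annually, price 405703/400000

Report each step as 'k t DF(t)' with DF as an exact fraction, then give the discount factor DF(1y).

1 1 2467/2500
2 2 9721/10000
3 3 4733/5000
4 4 2309/2500
5 5 363/400
6 6 8853/10000
7 7 2131/2500
DF(1y) = 2467/2500 ≈ 0.986800

step 1 [1y] zero: DF = P = 2467/2500 ≈ 0.986800
step 2 [2y] swap r/1=279/19589: DF=(1 − 279/19589·(0.986800))/(1+279/19589) = 9721/10000 ≈ 0.972100
step 3 [3y] swap r/1=178/9685: DF=(1 − 178/9685·(0.986800+0.972100))/(1+178/9685) = 4733/5000 ≈ 0.946600
step 4 [4y] swap r/1=764/38291: DF=(1 − 764/38291·(0.986800+0.972100+0.946600))/(1+764/38291) = 2309/2500 ≈ 0.923600
step 5 [5y] bond c/1=13/400: DF=(2122879/2000000 − 13/400·(0.986800+0.972100+0.946600+0.923600))/(1+13/400) = 363/400 ≈ 0.907500
step 6 [6y] bond c/1=3/100: DF=(1053957/1000000 − 3/100·(0.986800+0.972100+0.946600+0.923600+0.907500))/(1+3/100) = 8853/10000 ≈ 0.885300
step 7 [7y] bond c/1=1/40: DF=(405703/400000 − 1/40·(0.986800+0.972100+0.946600+0.923600+0.907500+0.885300))/(1+1/40) = 2131/2500 ≈ 0.852400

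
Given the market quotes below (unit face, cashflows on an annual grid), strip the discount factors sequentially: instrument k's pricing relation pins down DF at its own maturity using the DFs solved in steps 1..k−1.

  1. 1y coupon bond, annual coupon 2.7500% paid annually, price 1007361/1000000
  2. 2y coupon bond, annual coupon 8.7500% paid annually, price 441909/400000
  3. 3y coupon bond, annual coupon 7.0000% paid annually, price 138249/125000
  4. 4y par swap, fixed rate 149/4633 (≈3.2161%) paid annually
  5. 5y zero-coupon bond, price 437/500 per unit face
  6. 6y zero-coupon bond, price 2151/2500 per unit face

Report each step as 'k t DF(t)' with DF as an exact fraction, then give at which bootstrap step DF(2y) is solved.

step 1 [1y] bond c/1=11/400: DF=(1007361/1000000 − 11/400·(0))/(1+11/400) = 2451/2500 ≈ 0.980400
step 2 [2y] bond c/1=7/80: DF=(441909/400000 − 7/80·(0.980400))/(1+7/80) = 937/1000 ≈ 0.937000
step 3 [3y] bond c/1=7/100: DF=(138249/125000 − 7/100·(0.980400+0.937000))/(1+7/100) = 4541/5000 ≈ 0.908200
step 4 [4y] swap r/1=149/4633: DF=(1 − 149/4633·(0.980400+0.937000+0.908200))/(1+149/4633) = 1101/1250 ≈ 0.880800
step 5 [5y] zero: DF = P = 437/500 ≈ 0.874000
step 6 [6y] zero: DF = P = 2151/2500 ≈ 0.860400

1 1 2451/2500
2 2 937/1000
3 3 4541/5000
4 4 1101/1250
5 5 437/500
6 6 2151/2500
DF(2y) is solved at step 2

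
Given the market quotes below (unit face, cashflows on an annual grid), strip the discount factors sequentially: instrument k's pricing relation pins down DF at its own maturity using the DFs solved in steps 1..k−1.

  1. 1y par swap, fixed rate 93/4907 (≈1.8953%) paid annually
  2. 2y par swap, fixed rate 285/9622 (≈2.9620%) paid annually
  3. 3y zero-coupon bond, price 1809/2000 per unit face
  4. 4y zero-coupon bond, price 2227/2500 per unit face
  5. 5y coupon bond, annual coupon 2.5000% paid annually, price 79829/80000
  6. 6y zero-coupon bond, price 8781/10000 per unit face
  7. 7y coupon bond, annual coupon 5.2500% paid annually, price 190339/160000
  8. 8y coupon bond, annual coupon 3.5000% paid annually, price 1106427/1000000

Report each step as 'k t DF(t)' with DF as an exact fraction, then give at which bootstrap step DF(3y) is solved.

step 1 [1y] swap r/1=93/4907: DF=(1 − 93/4907·(0))/(1+93/4907) = 4907/5000 ≈ 0.981400
step 2 [2y] swap r/1=285/9622: DF=(1 − 285/9622·(0.981400))/(1+285/9622) = 943/1000 ≈ 0.943000
step 3 [3y] zero: DF = P = 1809/2000 ≈ 0.904500
step 4 [4y] zero: DF = P = 2227/2500 ≈ 0.890800
step 5 [5y] bond c/1=1/40: DF=(79829/80000 − 1/40·(0.981400+0.943000+0.904500+0.890800))/(1+1/40) = 2207/2500 ≈ 0.882800
step 6 [6y] zero: DF = P = 8781/10000 ≈ 0.878100
step 7 [7y] bond c/1=21/400: DF=(190339/160000 − 21/400·(0.981400+0.943000+0.904500+0.890800+0.882800+0.878100))/(1+21/400) = 8569/10000 ≈ 0.856900
step 8 [8y] bond c/1=7/200: DF=(1106427/1000000 − 7/200·(0.981400+0.943000+0.904500+0.890800+0.882800+0.878100+0.856900))/(1+7/200) = 8547/10000 ≈ 0.854700

1 1 4907/5000
2 2 943/1000
3 3 1809/2000
4 4 2227/2500
5 5 2207/2500
6 6 8781/10000
7 7 8569/10000
8 8 8547/10000
DF(3y) is solved at step 3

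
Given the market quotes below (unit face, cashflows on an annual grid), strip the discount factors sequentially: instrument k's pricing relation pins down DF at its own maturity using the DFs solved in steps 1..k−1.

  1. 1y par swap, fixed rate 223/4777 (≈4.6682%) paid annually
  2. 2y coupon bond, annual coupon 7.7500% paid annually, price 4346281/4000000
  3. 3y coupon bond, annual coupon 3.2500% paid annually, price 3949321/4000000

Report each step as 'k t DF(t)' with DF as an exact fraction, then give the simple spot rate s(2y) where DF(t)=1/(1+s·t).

step 1 [1y] swap r/1=223/4777: DF=(1 − 223/4777·(0))/(1+223/4777) = 4777/5000 ≈ 0.955400
step 2 [2y] bond c/1=31/400: DF=(4346281/4000000 − 31/400·(0.955400))/(1+31/400) = 9397/10000 ≈ 0.939700
step 3 [3y] bond c/1=13/400: DF=(3949321/4000000 − 13/400·(0.955400+0.939700))/(1+13/400) = 4483/5000 ≈ 0.896600

1 1 4777/5000
2 2 9397/10000
3 3 4483/5000
s(2y) = (1/(9397/10000) − 1)/(2) = 603/18794 ≈ 3.2085%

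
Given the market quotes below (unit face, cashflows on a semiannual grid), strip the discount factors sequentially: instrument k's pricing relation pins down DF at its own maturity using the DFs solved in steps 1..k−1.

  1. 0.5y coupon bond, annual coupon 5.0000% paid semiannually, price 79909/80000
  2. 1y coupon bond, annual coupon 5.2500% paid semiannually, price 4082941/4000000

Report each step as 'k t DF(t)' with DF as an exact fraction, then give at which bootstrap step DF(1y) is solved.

step 1 [0.5y] bond c/2=1/40: DF=(79909/80000 − 1/40·(0))/(1+1/40) = 1949/2000 ≈ 0.974500
step 2 [1y] bond c/2=21/800: DF=(4082941/4000000 − 21/800·(0.974500))/(1+21/800) = 9697/10000 ≈ 0.969700

1 1/2 1949/2000
2 1 9697/10000
DF(1y) is solved at step 2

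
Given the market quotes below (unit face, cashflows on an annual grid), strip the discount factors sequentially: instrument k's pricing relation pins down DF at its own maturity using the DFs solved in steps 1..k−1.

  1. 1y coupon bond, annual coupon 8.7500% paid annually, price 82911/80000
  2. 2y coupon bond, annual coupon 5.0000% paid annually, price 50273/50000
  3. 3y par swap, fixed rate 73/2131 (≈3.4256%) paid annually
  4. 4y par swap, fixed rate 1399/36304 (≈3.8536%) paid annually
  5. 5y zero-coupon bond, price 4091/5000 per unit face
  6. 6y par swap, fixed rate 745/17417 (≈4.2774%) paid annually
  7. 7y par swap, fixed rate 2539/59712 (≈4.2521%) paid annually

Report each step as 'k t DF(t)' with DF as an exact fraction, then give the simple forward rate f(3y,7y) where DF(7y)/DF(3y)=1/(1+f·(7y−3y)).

1 1 953/1000
2 2 4561/5000
3 3 9051/10000
4 4 8601/10000
5 5 4091/5000
6 6 1553/2000
7 7 7461/10000
f(3y,7y) = ((9051/10000)/(7461/10000) − 1)/(4) = 265/4974 ≈ 5.3277%

step 1 [1y] bond c/1=7/80: DF=(82911/80000 − 7/80·(0))/(1+7/80) = 953/1000 ≈ 0.953000
step 2 [2y] bond c/1=1/20: DF=(50273/50000 − 1/20·(0.953000))/(1+1/20) = 4561/5000 ≈ 0.912200
step 3 [3y] swap r/1=73/2131: DF=(1 − 73/2131·(0.953000+0.912200))/(1+73/2131) = 9051/10000 ≈ 0.905100
step 4 [4y] swap r/1=1399/36304: DF=(1 − 1399/36304·(0.953000+0.912200+0.905100))/(1+1399/36304) = 8601/10000 ≈ 0.860100
step 5 [5y] zero: DF = P = 4091/5000 ≈ 0.818200
step 6 [6y] swap r/1=745/17417: DF=(1 − 745/17417·(0.953000+0.912200+0.905100+0.860100+0.818200))/(1+745/17417) = 1553/2000 ≈ 0.776500
step 7 [7y] swap r/1=2539/59712: DF=(1 − 2539/59712·(0.953000+0.912200+0.905100+0.860100+0.818200+0.776500))/(1+2539/59712) = 7461/10000 ≈ 0.746100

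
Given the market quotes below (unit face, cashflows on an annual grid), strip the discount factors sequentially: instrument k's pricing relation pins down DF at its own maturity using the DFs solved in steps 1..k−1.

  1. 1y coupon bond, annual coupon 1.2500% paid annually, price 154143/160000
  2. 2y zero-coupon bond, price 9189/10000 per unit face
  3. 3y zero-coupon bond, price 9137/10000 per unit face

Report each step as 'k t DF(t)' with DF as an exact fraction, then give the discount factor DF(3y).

1 1 1903/2000
2 2 9189/10000
3 3 9137/10000
DF(3y) = 9137/10000 ≈ 0.913700

step 1 [1y] bond c/1=1/80: DF=(154143/160000 − 1/80·(0))/(1+1/80) = 1903/2000 ≈ 0.951500
step 2 [2y] zero: DF = P = 9189/10000 ≈ 0.918900
step 3 [3y] zero: DF = P = 9137/10000 ≈ 0.913700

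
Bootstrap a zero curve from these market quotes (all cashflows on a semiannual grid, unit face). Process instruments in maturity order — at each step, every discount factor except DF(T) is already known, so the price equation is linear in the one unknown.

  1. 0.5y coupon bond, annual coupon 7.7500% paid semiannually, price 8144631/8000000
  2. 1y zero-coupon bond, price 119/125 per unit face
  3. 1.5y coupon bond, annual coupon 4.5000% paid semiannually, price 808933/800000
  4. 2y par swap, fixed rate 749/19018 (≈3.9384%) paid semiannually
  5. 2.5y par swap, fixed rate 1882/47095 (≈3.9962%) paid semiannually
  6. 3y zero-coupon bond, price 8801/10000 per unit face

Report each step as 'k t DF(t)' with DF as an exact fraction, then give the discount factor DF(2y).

1 1/2 9801/10000
2 1 119/125
3 3/2 1183/1250
4 2 9251/10000
5 5/2 9059/10000
6 3 8801/10000
DF(2y) = 9251/10000 ≈ 0.925100

step 1 [0.5y] bond c/2=31/800: DF=(8144631/8000000 − 31/800·(0))/(1+31/800) = 9801/10000 ≈ 0.980100
step 2 [1y] zero: DF = P = 119/125 ≈ 0.952000
step 3 [1.5y] bond c/2=9/400: DF=(808933/800000 − 9/400·(0.980100+0.952000))/(1+9/400) = 1183/1250 ≈ 0.946400
step 4 [2y] swap r/2=749/38036: DF=(1 − 749/38036·(0.980100+0.952000+0.946400))/(1+749/38036) = 9251/10000 ≈ 0.925100
step 5 [2.5y] swap r/2=941/47095: DF=(1 − 941/47095·(0.980100+0.952000+0.946400+0.925100))/(1+941/47095) = 9059/10000 ≈ 0.905900
step 6 [3y] zero: DF = P = 8801/10000 ≈ 0.880100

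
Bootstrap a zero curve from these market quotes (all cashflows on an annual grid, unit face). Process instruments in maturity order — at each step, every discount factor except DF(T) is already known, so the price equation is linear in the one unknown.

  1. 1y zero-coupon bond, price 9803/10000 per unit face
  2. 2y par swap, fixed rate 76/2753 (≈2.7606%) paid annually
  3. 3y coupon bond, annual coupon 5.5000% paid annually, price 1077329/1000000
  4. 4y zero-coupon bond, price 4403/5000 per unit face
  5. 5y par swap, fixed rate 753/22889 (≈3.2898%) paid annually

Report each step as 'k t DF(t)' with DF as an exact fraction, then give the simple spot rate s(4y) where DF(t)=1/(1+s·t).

step 1 [1y] zero: DF = P = 9803/10000 ≈ 0.980300
step 2 [2y] swap r/1=76/2753: DF=(1 − 76/2753·(0.980300))/(1+76/2753) = 2367/2500 ≈ 0.946800
step 3 [3y] bond c/1=11/200: DF=(1077329/1000000 − 11/200·(0.980300+0.946800))/(1+11/200) = 9207/10000 ≈ 0.920700
step 4 [4y] zero: DF = P = 4403/5000 ≈ 0.880600
step 5 [5y] swap r/1=753/22889: DF=(1 − 753/22889·(0.980300+0.946800+0.920700+0.880600))/(1+753/22889) = 4247/5000 ≈ 0.849400

1 1 9803/10000
2 2 2367/2500
3 3 9207/10000
4 4 4403/5000
5 5 4247/5000
s(4y) = (1/(4403/5000) − 1)/(4) = 597/17612 ≈ 3.3897%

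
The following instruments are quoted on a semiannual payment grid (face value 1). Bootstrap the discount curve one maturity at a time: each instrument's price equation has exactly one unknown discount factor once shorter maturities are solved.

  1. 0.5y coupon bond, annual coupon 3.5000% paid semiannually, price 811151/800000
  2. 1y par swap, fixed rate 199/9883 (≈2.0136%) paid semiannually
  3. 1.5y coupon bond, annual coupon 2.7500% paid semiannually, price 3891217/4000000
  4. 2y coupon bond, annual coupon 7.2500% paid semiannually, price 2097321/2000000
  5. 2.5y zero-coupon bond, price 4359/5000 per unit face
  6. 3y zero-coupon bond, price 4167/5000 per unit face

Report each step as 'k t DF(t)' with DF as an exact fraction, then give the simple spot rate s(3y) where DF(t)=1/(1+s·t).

step 1 [0.5y] bond c/2=7/400: DF=(811151/800000 − 7/400·(0))/(1+7/400) = 1993/2000 ≈ 0.996500
step 2 [1y] swap r/2=199/19766: DF=(1 − 199/19766·(0.996500))/(1+199/19766) = 9801/10000 ≈ 0.980100
step 3 [1.5y] bond c/2=11/800: DF=(3891217/4000000 − 11/800·(0.996500+0.980100))/(1+11/800) = 583/625 ≈ 0.932800
step 4 [2y] bond c/2=29/800: DF=(2097321/2000000 − 29/800·(0.996500+0.980100+0.932800))/(1+29/800) = 4551/5000 ≈ 0.910200
step 5 [2.5y] zero: DF = P = 4359/5000 ≈ 0.871800
step 6 [3y] zero: DF = P = 4167/5000 ≈ 0.833400

1 1/2 1993/2000
2 1 9801/10000
3 3/2 583/625
4 2 4551/5000
5 5/2 4359/5000
6 3 4167/5000
s(3y) = (1/(4167/5000) − 1)/(3) = 833/12501 ≈ 6.6635%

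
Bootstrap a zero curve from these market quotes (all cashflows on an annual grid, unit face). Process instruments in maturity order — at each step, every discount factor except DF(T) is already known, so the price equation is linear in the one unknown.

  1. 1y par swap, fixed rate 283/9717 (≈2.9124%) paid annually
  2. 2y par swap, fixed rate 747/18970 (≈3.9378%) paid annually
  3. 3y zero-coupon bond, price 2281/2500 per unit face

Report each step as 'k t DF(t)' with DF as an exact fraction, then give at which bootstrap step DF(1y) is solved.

1 1 9717/10000
2 2 9253/10000
3 3 2281/2500
DF(1y) is solved at step 1

step 1 [1y] swap r/1=283/9717: DF=(1 − 283/9717·(0))/(1+283/9717) = 9717/10000 ≈ 0.971700
step 2 [2y] swap r/1=747/18970: DF=(1 − 747/18970·(0.971700))/(1+747/18970) = 9253/10000 ≈ 0.925300
step 3 [3y] zero: DF = P = 2281/2500 ≈ 0.912400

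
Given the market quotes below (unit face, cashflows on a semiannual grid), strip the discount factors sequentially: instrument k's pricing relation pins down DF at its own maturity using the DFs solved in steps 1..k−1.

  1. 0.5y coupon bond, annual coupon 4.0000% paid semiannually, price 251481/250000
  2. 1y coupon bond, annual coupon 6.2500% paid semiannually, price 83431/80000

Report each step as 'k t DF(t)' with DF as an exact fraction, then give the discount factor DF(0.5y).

step 1 [0.5y] bond c/2=1/50: DF=(251481/250000 − 1/50·(0))/(1+1/50) = 4931/5000 ≈ 0.986200
step 2 [1y] bond c/2=1/32: DF=(83431/80000 − 1/32·(0.986200))/(1+1/32) = 4907/5000 ≈ 0.981400

1 1/2 4931/5000
2 1 4907/5000
DF(0.5y) = 4931/5000 ≈ 0.986200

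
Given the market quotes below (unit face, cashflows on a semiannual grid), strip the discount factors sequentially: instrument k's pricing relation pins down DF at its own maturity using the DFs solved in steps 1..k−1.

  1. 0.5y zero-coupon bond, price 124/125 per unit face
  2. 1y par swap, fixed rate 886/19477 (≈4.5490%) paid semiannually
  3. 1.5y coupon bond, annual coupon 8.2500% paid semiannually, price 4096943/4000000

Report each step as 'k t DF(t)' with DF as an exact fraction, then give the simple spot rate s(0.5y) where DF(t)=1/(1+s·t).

1 1/2 124/125
2 1 9557/10000
3 3/2 1813/2000
s(0.5y) = (1/(124/125) − 1)/(1/2) = 1/62 ≈ 1.6129%

step 1 [0.5y] zero: DF = P = 124/125 ≈ 0.992000
step 2 [1y] swap r/2=443/19477: DF=(1 − 443/19477·(0.992000))/(1+443/19477) = 9557/10000 ≈ 0.955700
step 3 [1.5y] bond c/2=33/800: DF=(4096943/4000000 − 33/800·(0.992000+0.955700))/(1+33/800) = 1813/2000 ≈ 0.906500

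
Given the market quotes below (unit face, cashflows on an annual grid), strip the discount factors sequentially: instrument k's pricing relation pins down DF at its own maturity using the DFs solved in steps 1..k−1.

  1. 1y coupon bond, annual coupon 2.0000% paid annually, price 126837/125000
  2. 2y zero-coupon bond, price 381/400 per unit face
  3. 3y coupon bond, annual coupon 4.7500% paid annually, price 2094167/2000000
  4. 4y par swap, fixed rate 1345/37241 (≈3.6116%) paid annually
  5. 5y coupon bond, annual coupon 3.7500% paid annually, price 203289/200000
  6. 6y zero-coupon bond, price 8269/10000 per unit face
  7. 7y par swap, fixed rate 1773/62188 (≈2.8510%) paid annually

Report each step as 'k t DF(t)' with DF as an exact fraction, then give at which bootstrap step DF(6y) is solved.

1 1 2487/2500
2 2 381/400
3 3 9113/10000
4 4 1731/2000
5 5 8451/10000
6 6 8269/10000
7 7 8227/10000
DF(6y) is solved at step 6

step 1 [1y] bond c/1=1/50: DF=(126837/125000 − 1/50·(0))/(1+1/50) = 2487/2500 ≈ 0.994800
step 2 [2y] zero: DF = P = 381/400 ≈ 0.952500
step 3 [3y] bond c/1=19/400: DF=(2094167/2000000 − 19/400·(0.994800+0.952500))/(1+19/400) = 9113/10000 ≈ 0.911300
step 4 [4y] swap r/1=1345/37241: DF=(1 − 1345/37241·(0.994800+0.952500+0.911300))/(1+1345/37241) = 1731/2000 ≈ 0.865500
step 5 [5y] bond c/1=3/80: DF=(203289/200000 − 3/80·(0.994800+0.952500+0.911300+0.865500))/(1+3/80) = 8451/10000 ≈ 0.845100
step 6 [6y] zero: DF = P = 8269/10000 ≈ 0.826900
step 7 [7y] swap r/1=1773/62188: DF=(1 − 1773/62188·(0.994800+0.952500+0.911300+0.865500+0.845100+0.826900))/(1+1773/62188) = 8227/10000 ≈ 0.822700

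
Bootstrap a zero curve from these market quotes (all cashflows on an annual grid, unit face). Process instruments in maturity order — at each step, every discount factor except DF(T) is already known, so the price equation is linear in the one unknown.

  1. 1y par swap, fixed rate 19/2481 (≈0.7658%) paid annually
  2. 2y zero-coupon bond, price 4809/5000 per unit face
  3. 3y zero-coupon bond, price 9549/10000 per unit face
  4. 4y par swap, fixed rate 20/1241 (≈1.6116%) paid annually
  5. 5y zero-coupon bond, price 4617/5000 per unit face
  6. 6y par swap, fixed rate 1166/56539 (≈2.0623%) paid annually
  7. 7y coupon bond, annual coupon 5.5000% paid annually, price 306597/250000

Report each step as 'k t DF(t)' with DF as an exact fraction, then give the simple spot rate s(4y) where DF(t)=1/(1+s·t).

1 1 2481/2500
2 2 4809/5000
3 3 9549/10000
4 4 469/500
5 5 4617/5000
6 6 4417/5000
7 7 8677/10000
s(4y) = (1/(469/500) − 1)/(4) = 31/1876 ≈ 1.6525%

step 1 [1y] swap r/1=19/2481: DF=(1 − 19/2481·(0))/(1+19/2481) = 2481/2500 ≈ 0.992400
step 2 [2y] zero: DF = P = 4809/5000 ≈ 0.961800
step 3 [3y] zero: DF = P = 9549/10000 ≈ 0.954900
step 4 [4y] swap r/1=20/1241: DF=(1 − 20/1241·(0.992400+0.961800+0.954900))/(1+20/1241) = 469/500 ≈ 0.938000
step 5 [5y] zero: DF = P = 4617/5000 ≈ 0.923400
step 6 [6y] swap r/1=1166/56539: DF=(1 − 1166/56539·(0.992400+0.961800+0.954900+0.938000+0.923400))/(1+1166/56539) = 4417/5000 ≈ 0.883400
step 7 [7y] bond c/1=11/200: DF=(306597/250000 − 11/200·(0.992400+0.961800+0.954900+0.938000+0.923400+0.883400))/(1+11/200) = 8677/10000 ≈ 0.867700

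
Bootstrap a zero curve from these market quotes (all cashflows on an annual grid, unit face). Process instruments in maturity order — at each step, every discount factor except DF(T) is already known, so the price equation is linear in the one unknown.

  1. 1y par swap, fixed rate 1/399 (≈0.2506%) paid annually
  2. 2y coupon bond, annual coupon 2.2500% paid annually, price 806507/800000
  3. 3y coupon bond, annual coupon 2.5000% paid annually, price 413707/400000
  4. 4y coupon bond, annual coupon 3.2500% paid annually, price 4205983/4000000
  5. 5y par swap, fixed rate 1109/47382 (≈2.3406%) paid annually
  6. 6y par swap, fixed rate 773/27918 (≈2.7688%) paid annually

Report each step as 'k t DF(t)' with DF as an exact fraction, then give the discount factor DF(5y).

step 1 [1y] swap r/1=1/399: DF=(1 − 1/399·(0))/(1+1/399) = 399/400 ≈ 0.997500
step 2 [2y] bond c/1=9/400: DF=(806507/800000 − 9/400·(0.997500))/(1+9/400) = 241/250 ≈ 0.964000
step 3 [3y] bond c/1=1/40: DF=(413707/400000 − 1/40·(0.997500+0.964000))/(1+1/40) = 2403/2500 ≈ 0.961200
step 4 [4y] bond c/1=13/400: DF=(4205983/4000000 − 13/400·(0.997500+0.964000+0.961200))/(1+13/400) = 579/625 ≈ 0.926400
step 5 [5y] swap r/1=1109/47382: DF=(1 − 1109/47382·(0.997500+0.964000+0.961200+0.926400))/(1+1109/47382) = 8891/10000 ≈ 0.889100
step 6 [6y] swap r/1=773/27918: DF=(1 − 773/27918·(0.997500+0.964000+0.961200+0.926400+0.889100))/(1+773/27918) = 4227/5000 ≈ 0.845400

1 1 399/400
2 2 241/250
3 3 2403/2500
4 4 579/625
5 5 8891/10000
6 6 4227/5000
DF(5y) = 8891/10000 ≈ 0.889100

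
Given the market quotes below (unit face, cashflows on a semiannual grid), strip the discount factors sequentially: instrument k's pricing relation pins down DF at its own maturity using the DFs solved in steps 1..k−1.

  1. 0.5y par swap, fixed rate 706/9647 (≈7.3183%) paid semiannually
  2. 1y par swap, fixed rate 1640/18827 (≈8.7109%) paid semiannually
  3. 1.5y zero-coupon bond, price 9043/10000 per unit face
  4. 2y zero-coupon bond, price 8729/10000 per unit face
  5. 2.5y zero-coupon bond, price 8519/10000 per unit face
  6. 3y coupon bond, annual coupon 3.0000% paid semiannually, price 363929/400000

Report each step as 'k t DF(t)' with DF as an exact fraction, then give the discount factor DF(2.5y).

1 1/2 9647/10000
2 1 459/500
3 3/2 9043/10000
4 2 8729/10000
5 5/2 8519/10000
6 3 8297/10000
DF(2.5y) = 8519/10000 ≈ 0.851900

step 1 [0.5y] swap r/2=353/9647: DF=(1 − 353/9647·(0))/(1+353/9647) = 9647/10000 ≈ 0.964700
step 2 [1y] swap r/2=820/18827: DF=(1 − 820/18827·(0.964700))/(1+820/18827) = 459/500 ≈ 0.918000
step 3 [1.5y] zero: DF = P = 9043/10000 ≈ 0.904300
step 4 [2y] zero: DF = P = 8729/10000 ≈ 0.872900
step 5 [2.5y] zero: DF = P = 8519/10000 ≈ 0.851900
step 6 [3y] bond c/2=3/200: DF=(363929/400000 − 3/200·(0.964700+0.918000+0.904300+0.872900+0.851900))/(1+3/200) = 8297/10000 ≈ 0.829700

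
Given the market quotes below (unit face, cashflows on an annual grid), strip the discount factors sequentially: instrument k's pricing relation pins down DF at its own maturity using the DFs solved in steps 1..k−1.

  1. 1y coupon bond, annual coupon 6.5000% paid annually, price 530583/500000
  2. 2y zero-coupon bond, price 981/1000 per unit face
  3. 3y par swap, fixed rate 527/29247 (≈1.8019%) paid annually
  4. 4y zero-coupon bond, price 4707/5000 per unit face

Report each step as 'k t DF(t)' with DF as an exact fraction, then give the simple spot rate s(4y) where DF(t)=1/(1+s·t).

1 1 2491/2500
2 2 981/1000
3 3 9473/10000
4 4 4707/5000
s(4y) = (1/(4707/5000) − 1)/(4) = 293/18828 ≈ 1.5562%

step 1 [1y] bond c/1=13/200: DF=(530583/500000 − 13/200·(0))/(1+13/200) = 2491/2500 ≈ 0.996400
step 2 [2y] zero: DF = P = 981/1000 ≈ 0.981000
step 3 [3y] swap r/1=527/29247: DF=(1 − 527/29247·(0.996400+0.981000))/(1+527/29247) = 9473/10000 ≈ 0.947300
step 4 [4y] zero: DF = P = 4707/5000 ≈ 0.941400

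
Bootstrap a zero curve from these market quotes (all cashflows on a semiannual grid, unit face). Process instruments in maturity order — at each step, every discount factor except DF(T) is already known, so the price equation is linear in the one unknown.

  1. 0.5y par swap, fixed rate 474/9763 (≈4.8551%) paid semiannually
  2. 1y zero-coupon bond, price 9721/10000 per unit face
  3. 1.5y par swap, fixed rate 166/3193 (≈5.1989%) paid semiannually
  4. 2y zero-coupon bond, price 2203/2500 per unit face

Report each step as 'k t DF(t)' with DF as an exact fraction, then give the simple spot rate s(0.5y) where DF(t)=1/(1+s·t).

step 1 [0.5y] swap r/2=237/9763: DF=(1 − 237/9763·(0))/(1+237/9763) = 9763/10000 ≈ 0.976300
step 2 [1y] zero: DF = P = 9721/10000 ≈ 0.972100
step 3 [1.5y] swap r/2=83/3193: DF=(1 − 83/3193·(0.976300+0.972100))/(1+83/3193) = 9253/10000 ≈ 0.925300
step 4 [2y] zero: DF = P = 2203/2500 ≈ 0.881200

1 1/2 9763/10000
2 1 9721/10000
3 3/2 9253/10000
4 2 2203/2500
s(0.5y) = (1/(9763/10000) − 1)/(1/2) = 474/9763 ≈ 4.8551%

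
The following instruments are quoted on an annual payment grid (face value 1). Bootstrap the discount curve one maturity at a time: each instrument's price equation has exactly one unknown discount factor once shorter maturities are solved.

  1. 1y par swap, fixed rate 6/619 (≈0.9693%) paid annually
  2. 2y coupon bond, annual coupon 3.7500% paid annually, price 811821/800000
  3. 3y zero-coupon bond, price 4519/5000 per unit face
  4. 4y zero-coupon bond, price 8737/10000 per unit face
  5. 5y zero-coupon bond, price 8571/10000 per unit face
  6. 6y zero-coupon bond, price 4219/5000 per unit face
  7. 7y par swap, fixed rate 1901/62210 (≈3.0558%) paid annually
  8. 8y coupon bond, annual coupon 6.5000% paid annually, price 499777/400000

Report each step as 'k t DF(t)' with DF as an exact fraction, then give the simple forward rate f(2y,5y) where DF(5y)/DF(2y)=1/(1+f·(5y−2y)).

1 1 619/625
2 2 9423/10000
3 3 4519/5000
4 4 8737/10000
5 5 8571/10000
6 6 4219/5000
7 7 8099/10000
8 8 1587/2000
f(2y,5y) = ((9423/10000)/(8571/10000) − 1)/(3) = 284/8571 ≈ 3.3135%

step 1 [1y] swap r/1=6/619: DF=(1 − 6/619·(0))/(1+6/619) = 619/625 ≈ 0.990400
step 2 [2y] bond c/1=3/80: DF=(811821/800000 − 3/80·(0.990400))/(1+3/80) = 9423/10000 ≈ 0.942300
step 3 [3y] zero: DF = P = 4519/5000 ≈ 0.903800
step 4 [4y] zero: DF = P = 8737/10000 ≈ 0.873700
step 5 [5y] zero: DF = P = 8571/10000 ≈ 0.857100
step 6 [6y] zero: DF = P = 4219/5000 ≈ 0.843800
step 7 [7y] swap r/1=1901/62210: DF=(1 − 1901/62210·(0.990400+0.942300+0.903800+0.873700+0.857100+0.843800))/(1+1901/62210) = 8099/10000 ≈ 0.809900
step 8 [8y] bond c/1=13/200: DF=(499777/400000 − 13/200·(0.990400+0.942300+0.903800+0.873700+0.857100+0.843800+0.809900))/(1+13/200) = 1587/2000 ≈ 0.793500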